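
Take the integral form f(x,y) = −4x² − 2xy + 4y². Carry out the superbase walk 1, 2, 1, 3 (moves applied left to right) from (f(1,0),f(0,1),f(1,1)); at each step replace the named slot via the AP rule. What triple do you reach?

start (-4,4,-2) = (f(1,0),f(0,1),f(1,1))
replace slot 1: 2·(4+(-2)) − (-4) = 8 → (8,4,-2)
replace slot 2: 2·(8+(-2)) − 4 = 8 → (8,8,-2)
replace slot 1: 2·(8+(-2)) − 8 = 4 → (4,8,-2)
replace slot 3: 2·(4+8) − (-2) = 26 → (4,8,26)

4,8,26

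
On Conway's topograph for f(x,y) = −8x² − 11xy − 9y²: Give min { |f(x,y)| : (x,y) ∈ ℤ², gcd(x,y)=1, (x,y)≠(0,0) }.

translate: b→-5 (≡11 mod 16), so (8,11,9)→(8,-5,6)
flip: (8,-5,6)→(6,5,8)
reduced (well bottom): (6,5,8) with a≤c, −a<b≤a
well minimum |f| = |-6| = 6 (negative-definite)

6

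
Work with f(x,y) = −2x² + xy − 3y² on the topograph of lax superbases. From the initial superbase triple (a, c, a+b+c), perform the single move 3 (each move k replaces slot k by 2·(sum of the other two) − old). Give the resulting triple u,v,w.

start (-2,-3,-4) = (f(1,0),f(0,1),f(1,1))
replace slot 3: 2·((-2)+(-3)) − (-4) = -6 → (-2,-3,-6)

-2,-3,-6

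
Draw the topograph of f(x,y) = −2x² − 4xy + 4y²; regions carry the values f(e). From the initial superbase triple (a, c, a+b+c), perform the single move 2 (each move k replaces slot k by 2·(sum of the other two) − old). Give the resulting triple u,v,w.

start (-2,4,-2) = (f(1,0),f(0,1),f(1,1))
replace slot 2: 2·((-2)+(-2)) − 4 = -12 → (-2,-12,-2)

-2,-12,-2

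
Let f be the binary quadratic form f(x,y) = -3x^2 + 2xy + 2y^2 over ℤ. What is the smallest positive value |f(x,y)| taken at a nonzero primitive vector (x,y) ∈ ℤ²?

river: ρ → (2,2,-3)
river: ρ → (-3,4,1)
river: ρ → (1,4,-3)
river: ρ → (-3,2,2)
closes: descent 0, river 4
min |a| on river = 1

1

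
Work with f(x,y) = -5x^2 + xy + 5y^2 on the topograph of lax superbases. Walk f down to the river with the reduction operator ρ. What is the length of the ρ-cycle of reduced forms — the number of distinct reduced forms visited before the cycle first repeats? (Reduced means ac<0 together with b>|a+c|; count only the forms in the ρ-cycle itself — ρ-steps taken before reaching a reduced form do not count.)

D = 101, ⌊√D⌋ = 10
river: ρ → (5,9,-1)
river: ρ → (-1,9,5)
river: ρ → (5,1,-5)
river: ρ → (-5,9,1)
river: ρ → (1,9,-5)
river: ρ → (-5,1,5)
ρ-cycle length = 6 (tail of 0 descent steps not counted)

6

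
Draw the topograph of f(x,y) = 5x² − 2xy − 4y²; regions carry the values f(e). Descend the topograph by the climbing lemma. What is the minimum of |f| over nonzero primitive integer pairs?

descent: ρ → (-4,2,5)  [lands on river]
river: ρ → (5,8,-1)
river: ρ → (-1,8,5)
river: ρ → (5,2,-4)
river: ρ → (-4,6,3)
river: ρ → (3,6,-4)
closes: descent 1, river 6
min |a| on river = 1

1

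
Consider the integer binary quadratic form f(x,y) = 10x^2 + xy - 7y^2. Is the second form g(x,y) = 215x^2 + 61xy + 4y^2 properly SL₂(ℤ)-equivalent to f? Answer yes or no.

D₁ = 281, D₂ = 281
river cycle of f (length 30): (-7, 13, 4), (4, 11, -10), (-10, 9, 5), (5, 11, -8), (-8, 5, 8), (8, 11, -5), (-5, 9, 10), (10, 11, -4), (-4, 13, 7), (7, 15, -2), … (20 more)
river cycle of g (length 30): (4, 11, -10), (-10, 9, 5), (5, 11, -8), (-8, 5, 8), (8, 11, -5), (-5, 9, 10), (10, 11, -4), (-4, 13, 7), (7, 15, -2), (-2, 13, 14), … (20 more)
cycles coincide ⇒ equivalent

yes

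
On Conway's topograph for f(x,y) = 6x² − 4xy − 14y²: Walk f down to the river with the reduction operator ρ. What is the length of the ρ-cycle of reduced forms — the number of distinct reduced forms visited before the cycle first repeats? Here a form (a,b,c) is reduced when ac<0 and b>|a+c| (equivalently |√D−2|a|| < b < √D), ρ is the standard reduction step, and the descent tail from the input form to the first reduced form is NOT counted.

D = 352, ⌊√D⌋ = 18
descent: ρ → (-14,4,6)
descent: ρ → (6,8,-12)  [lands on river]
river: ρ → (-12,16,2)
river: ρ → (2,16,-12)
river: ρ → (-12,8,6)
river: ρ → (6,16,-4)
river: ρ → (-4,16,6)
ρ-cycle length = 6 (tail of 2 descent steps not counted)

6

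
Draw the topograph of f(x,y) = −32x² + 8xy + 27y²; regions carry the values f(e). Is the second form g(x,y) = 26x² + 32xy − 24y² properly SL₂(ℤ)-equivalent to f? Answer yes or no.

D₁ = 3520, D₂ = 3520
river cycle of f (length 4): (27, 46, -13), (-13, 58, 3), (3, 56, -32), (-32, 8, 27)
river cycle of g (length 6): (-24, 16, 34), (34, 52, -6), (-6, 56, 16), (16, 40, -30), (-30, 20, 26), (26, 32, -24)
cycles differ ⇒ inequivalent

no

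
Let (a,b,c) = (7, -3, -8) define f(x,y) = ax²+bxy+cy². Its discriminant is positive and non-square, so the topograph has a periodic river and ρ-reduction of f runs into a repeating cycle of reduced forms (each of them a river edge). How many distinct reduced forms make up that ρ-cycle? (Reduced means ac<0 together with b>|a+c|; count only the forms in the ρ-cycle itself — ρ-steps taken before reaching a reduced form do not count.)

D = 233, ⌊√D⌋ = 15
descent: ρ → (-8,3,7)  [lands on river]
river: ρ → (7,11,-4)
river: ρ → (-4,13,4)
river: ρ → (4,11,-7)
river: ρ → (-7,3,8)
river: ρ → (8,13,-2)
river: ρ → (-2,15,1)
river: ρ → (1,15,-2)
river: ρ → (-2,13,8)
river: ρ → (8,3,-7)
river: ρ → (-7,11,4)
river: ρ → (4,13,-4)
river: ρ → (-4,11,7)
river: ρ → (7,3,-8)
river: ρ → (-8,13,2)
river: ρ → (2,15,-1)
river: ρ → (-1,15,2)
river: ρ → (2,13,-8)
ρ-cycle length = 18 (tail of 1 descent step not counted)

18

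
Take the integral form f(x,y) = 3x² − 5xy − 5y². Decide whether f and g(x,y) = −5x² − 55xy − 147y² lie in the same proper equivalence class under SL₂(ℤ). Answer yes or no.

D₁ = 85, D₂ = 85
river cycle of f (length 6): (-5, 5, 3), (3, 7, -3), (-3, 5, 5), (5, 5, -3), (-3, 7, 3), (3, 5, -5)
river cycle of g (length 6): (-5, 5, 3), (3, 7, -3), (-3, 5, 5), (5, 5, -3), (-3, 7, 3), (3, 5, -5)
cycles coincide ⇒ equivalent

yes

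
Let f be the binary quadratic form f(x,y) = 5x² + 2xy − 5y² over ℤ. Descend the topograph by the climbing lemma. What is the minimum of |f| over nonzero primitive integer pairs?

river: ρ → (-5,8,2)
river: ρ → (2,8,-5)
river: ρ → (-5,2,5)
river: ρ → (5,8,-2)
river: ρ → (-2,8,5)
river: ρ → (5,2,-5)
closes: descent 0, river 6
min |a| on river = 2

2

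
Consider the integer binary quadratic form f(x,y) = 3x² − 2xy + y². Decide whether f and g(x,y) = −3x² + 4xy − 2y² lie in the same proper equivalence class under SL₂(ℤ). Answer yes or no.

D₁ = -8, D₂ = -8
f: flip: (3,-2,1)→(1,2,3)
f: translate: b→0 (≡2 mod 2), so (1,2,3)→(1,0,2)
f: reduced (well bottom): (1,0,2) with a≤c, −a<b≤a
g is negative-definite; reduce −g:
−g: translate: b→2 (≡-4 mod 6), so (3,-4,2)→(3,2,1)
−g: flip: (3,2,1)→(1,-2,3)
−g: translate: b→0 (≡-2 mod 2), so (1,-2,3)→(1,0,2)
−g: reduced (well bottom): (1,0,2) with a≤c, −a<b≤a
flip sign back: reduced form of g is (-1,0,-2)
reduced forms (1, 0, 2) vs (-1, 0, -2) ⇒ inequivalent

no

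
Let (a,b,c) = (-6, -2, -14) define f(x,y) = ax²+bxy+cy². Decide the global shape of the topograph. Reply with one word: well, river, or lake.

D = b²−4ac = (-2)² − 4·(-6)·(-14) = -332
D < 0 ⇒ definite ⇒ every region one sign ⇒ single well

well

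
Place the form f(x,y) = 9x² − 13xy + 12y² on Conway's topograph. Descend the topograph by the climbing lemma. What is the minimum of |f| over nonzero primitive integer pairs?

translate: b→5 (≡-13 mod 18), so (9,-13,12)→(9,5,8)
flip: (9,5,8)→(8,-5,9)
reduced (well bottom): (8,-5,9) with a≤c, −a<b≤a
well minimum = a = 8

8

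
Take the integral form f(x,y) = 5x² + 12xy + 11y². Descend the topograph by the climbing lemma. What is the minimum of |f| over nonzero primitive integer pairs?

translate: b→2 (≡12 mod 10), so (5,12,11)→(5,2,4)
flip: (5,2,4)→(4,-2,5)
reduced (well bottom): (4,-2,5) with a≤c, −a<b≤a
well minimum = a = 4

4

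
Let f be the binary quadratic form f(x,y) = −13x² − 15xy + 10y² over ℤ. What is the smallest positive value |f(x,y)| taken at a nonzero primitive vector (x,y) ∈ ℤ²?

descent: ρ → (10,15,-13)  [lands on river]
river: ρ → (-13,11,12)
river: ρ → (12,13,-12)
river: ρ → (-12,11,13)
river: ρ → (13,15,-10)
river: ρ → (-10,25,3)
river: ρ → (3,23,-18)
river: ρ → (-18,13,8)
river: ρ → (8,19,-12)
river: ρ → (-12,5,15)
river: ρ → (15,25,-2)
river: ρ → (-2,27,2)
river: ρ → (2,25,-15)
river: ρ → (-15,5,12)
river: ρ → (12,19,-8)
river: ρ → (-8,13,18)
river: ρ → (18,23,-3)
river: ρ → (-3,25,10)
closes: descent 1, river 18
min |a| on river = 2

2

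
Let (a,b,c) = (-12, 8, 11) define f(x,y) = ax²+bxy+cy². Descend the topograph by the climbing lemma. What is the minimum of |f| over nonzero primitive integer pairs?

river: ρ → (11,14,-9)
river: ρ → (-9,22,3)
river: ρ → (3,20,-16)
river: ρ → (-16,12,7)
river: ρ → (7,16,-12)
river: ρ → (-12,8,11)
closes: descent 0, river 6
min |a| on river = 3

3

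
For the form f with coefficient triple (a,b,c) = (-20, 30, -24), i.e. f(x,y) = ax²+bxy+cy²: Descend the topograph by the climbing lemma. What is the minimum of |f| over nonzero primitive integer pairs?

translate: b→10 (≡-30 mod 40), so (20,-30,24)→(20,10,14)
flip: (20,10,14)→(14,-10,20)
reduced (well bottom): (14,-10,20) with a≤c, −a<b≤a
well minimum |f| = |-14| = 14 (negative-definite)

14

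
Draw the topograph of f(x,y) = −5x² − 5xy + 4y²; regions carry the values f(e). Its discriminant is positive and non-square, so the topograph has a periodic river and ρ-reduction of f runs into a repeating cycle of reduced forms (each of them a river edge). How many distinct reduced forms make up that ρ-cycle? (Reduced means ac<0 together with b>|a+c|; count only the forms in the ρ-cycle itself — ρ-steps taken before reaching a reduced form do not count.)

D = 105, ⌊√D⌋ = 10
descent: ρ → (4,5,-5)  [lands on river]
river: ρ → (-5,5,4)
river: ρ → (4,3,-6)
river: ρ → (-6,9,1)
river: ρ → (1,9,-6)
river: ρ → (-6,3,4)
ρ-cycle length = 6 (tail of 1 descent step not counted)

6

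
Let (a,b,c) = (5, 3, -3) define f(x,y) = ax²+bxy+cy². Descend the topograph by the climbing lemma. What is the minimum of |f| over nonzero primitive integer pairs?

river: ρ → (-3,3,5)
river: ρ → (5,7,-1)
river: ρ → (-1,7,5)
river: ρ → (5,3,-3)
closes: descent 0, river 4
min |a| on river = 1

1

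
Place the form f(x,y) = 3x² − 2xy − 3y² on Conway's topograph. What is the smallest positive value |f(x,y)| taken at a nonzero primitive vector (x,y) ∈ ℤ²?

descent: ρ → (-3,2,3)  [lands on river]
river: ρ → (3,4,-2)
river: ρ → (-2,4,3)
river: ρ → (3,2,-3)
river: ρ → (-3,4,2)
river: ρ → (2,4,-3)
closes: descent 1, river 6
min |a| on river = 2

2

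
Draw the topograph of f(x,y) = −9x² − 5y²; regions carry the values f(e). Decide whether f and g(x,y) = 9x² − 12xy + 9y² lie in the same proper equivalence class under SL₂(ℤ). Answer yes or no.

D₁ = -180, D₂ = -180
f is negative-definite; reduce −f:
−f: flip: (9,0,5)→(5,0,9)
−f: reduced (well bottom): (5,0,9) with a≤c, −a<b≤a
flip sign back: reduced form of f is (-5,0,-9)
g: translate: b→6 (≡-12 mod 18), so (9,-12,9)→(9,6,6)
g: flip: (9,6,6)→(6,-6,9)
g: translate: b→6 (≡-6 mod 12), so (6,-6,9)→(6,6,9)
g: reduced (well bottom): (6,6,9) with a≤c, −a<b≤a
reduced forms (-5, 0, -9) vs (6, 6, 9) ⇒ inequivalent

no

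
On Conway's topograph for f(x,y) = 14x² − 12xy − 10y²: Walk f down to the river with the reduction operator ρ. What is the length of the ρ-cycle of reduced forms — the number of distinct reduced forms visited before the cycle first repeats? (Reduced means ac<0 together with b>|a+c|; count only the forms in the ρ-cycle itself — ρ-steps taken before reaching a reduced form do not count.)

D = 704, ⌊√D⌋ = 26
descent: ρ → (-10,12,14)  [lands on river]
river: ρ → (14,16,-8)
river: ρ → (-8,16,14)
river: ρ → (14,12,-10)
river: ρ → (-10,8,16)
river: ρ → (16,24,-2)
river: ρ → (-2,24,16)
river: ρ → (16,8,-10)
ρ-cycle length = 8 (tail of 1 descent step not counted)

8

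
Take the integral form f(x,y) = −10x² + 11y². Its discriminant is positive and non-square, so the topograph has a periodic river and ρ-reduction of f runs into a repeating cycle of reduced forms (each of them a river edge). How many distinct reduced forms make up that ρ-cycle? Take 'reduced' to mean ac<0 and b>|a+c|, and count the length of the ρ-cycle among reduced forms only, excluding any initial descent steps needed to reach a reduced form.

D = 440, ⌊√D⌋ = 20
descent: ρ → (11,0,-10)
descent: ρ → (-10,20,1)  [lands on river]
river: ρ → (1,20,-10)
ρ-cycle length = 2 (tail of 2 descent steps not counted)

2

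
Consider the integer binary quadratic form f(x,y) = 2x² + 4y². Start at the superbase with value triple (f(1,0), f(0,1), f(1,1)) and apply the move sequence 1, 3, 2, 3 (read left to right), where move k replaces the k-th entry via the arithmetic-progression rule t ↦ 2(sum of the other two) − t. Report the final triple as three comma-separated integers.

start (2,4,6) = (f(1,0),f(0,1),f(1,1))
replace slot 1: 2·(4+6) − 2 = 18 → (18,4,6)
replace slot 3: 2·(18+4) − 6 = 38 → (18,4,38)
replace slot 2: 2·(18+38) − 4 = 108 → (18,108,38)
replace slot 3: 2·(18+108) − 38 = 214 → (18,108,214)

18,108,214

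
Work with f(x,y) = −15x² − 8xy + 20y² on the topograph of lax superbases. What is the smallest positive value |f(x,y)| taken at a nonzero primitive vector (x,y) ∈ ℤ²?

descent: ρ → (20,8,-15)  [lands on river]
river: ρ → (-15,22,13)
river: ρ → (13,30,-7)
river: ρ → (-7,26,21)
river: ρ → (21,16,-12)
river: ρ → (-12,32,5)
river: ρ → (5,28,-24)
river: ρ → (-24,20,9)
river: ρ → (9,34,-3)
river: ρ → (-3,32,20)
closes: descent 1, river 10
min |a| on river = 3

3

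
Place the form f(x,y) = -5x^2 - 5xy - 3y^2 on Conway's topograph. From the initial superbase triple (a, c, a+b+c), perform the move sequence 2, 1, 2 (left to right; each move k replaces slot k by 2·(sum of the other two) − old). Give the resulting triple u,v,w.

start (-5,-3,-13) = (f(1,0),f(0,1),f(1,1))
replace slot 2: 2·((-5)+(-13)) − (-3) = -33 → (-5,-33,-13)
replace slot 1: 2·((-33)+(-13)) − (-5) = -87 → (-87,-33,-13)
replace slot 2: 2·((-87)+(-13)) − (-33) = -167 → (-87,-167,-13)

-87,-167,-13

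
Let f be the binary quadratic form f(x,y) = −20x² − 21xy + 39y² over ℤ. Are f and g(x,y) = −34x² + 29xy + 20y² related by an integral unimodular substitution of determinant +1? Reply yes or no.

D₁ = 3561, D₂ = 3561
river cycle of f (length 56): (39, 21, -20), (-20, 59, 1), (1, 59, -20), (-20, 21, 39), (39, 57, -2), (-2, 59, 10), (10, 41, -47), (-47, 53, 4), (4, 59, -5), (-5, 51, 48), … (46 more)
river cycle of g (length 56): (20, 51, -12), (-12, 45, 32), (32, 19, -25), (-25, 31, 26), (26, 21, -30), (-30, 39, 17), (17, 29, -40), (-40, 51, 6), (6, 57, -13), (-13, 47, 26), … (46 more)
cycles differ ⇒ inequivalent

no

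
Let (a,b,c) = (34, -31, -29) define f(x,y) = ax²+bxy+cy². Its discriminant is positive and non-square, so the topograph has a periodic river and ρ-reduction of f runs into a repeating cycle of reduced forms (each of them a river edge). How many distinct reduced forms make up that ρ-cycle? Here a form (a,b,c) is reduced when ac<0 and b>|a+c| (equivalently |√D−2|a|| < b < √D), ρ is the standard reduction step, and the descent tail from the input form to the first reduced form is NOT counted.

D = 4905, ⌊√D⌋ = 70
descent: ρ → (-29,31,34)  [lands on river]
river: ρ → (34,37,-26)
river: ρ → (-26,67,4)
river: ρ → (4,69,-9)
river: ρ → (-9,57,46)
river: ρ → (46,35,-20)
river: ρ → (-20,45,36)
river: ρ → (36,27,-29)
ρ-cycle length = 8 (tail of 1 descent step not counted)

8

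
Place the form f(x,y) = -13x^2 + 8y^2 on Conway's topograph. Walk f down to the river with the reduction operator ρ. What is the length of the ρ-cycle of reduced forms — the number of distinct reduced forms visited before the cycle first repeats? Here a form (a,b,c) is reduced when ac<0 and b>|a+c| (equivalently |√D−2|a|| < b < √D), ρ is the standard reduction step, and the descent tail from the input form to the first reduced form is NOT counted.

D = 416, ⌊√D⌋ = 20
descent: ρ → (8,16,-5)  [lands on river]
river: ρ → (-5,14,11)
river: ρ → (11,8,-8)
river: ρ → (-8,8,11)
river: ρ → (11,14,-5)
river: ρ → (-5,16,8)
ρ-cycle length = 6 (tail of 1 descent step not counted)

6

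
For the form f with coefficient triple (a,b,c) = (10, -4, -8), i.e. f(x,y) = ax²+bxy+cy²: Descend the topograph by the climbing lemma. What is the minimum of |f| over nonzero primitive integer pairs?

descent: ρ → (-8,4,10)  [lands on river]
river: ρ → (10,16,-2)
river: ρ → (-2,16,10)
river: ρ → (10,4,-8)
river: ρ → (-8,12,6)
river: ρ → (6,12,-8)
closes: descent 1, river 6
min |a| on river = 2

2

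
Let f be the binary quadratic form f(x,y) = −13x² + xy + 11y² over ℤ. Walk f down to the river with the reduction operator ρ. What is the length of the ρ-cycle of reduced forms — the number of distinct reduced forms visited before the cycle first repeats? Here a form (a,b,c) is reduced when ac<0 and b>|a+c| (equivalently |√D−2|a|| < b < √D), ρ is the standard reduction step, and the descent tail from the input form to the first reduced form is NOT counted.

D = 573, ⌊√D⌋ = 23
descent: ρ → (11,21,-3)  [lands on river]
river: ρ → (-3,21,11)
river: ρ → (11,23,-1)
river: ρ → (-1,23,11)
ρ-cycle length = 4 (tail of 1 descent step not counted)

4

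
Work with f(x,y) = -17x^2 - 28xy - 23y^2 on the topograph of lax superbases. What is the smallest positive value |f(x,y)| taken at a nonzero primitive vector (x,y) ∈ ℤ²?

translate: b→-6 (≡28 mod 34), so (17,28,23)→(17,-6,12)
flip: (17,-6,12)→(12,6,17)
reduced (well bottom): (12,6,17) with a≤c, −a<b≤a
well minimum |f| = |-12| = 12 (negative-definite)

12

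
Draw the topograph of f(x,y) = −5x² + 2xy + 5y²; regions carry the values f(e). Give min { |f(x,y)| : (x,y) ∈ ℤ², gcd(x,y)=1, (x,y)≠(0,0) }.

river: ρ → (5,8,-2)
river: ρ → (-2,8,5)
river: ρ → (5,2,-5)
river: ρ → (-5,8,2)
river: ρ → (2,8,-5)
river: ρ → (-5,2,5)
closes: descent 0, river 6
min |a| on river = 2

2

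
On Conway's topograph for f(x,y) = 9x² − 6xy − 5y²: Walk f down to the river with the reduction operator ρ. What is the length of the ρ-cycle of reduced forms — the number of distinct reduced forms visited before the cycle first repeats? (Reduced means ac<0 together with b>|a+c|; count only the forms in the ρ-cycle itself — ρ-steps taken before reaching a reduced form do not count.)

D = 216, ⌊√D⌋ = 14
descent: ρ → (-5,6,9)  [lands on river]
river: ρ → (9,12,-2)
river: ρ → (-2,12,9)
river: ρ → (9,6,-5)
river: ρ → (-5,14,1)
river: ρ → (1,14,-5)
ρ-cycle length = 6 (tail of 1 descent step not counted)

6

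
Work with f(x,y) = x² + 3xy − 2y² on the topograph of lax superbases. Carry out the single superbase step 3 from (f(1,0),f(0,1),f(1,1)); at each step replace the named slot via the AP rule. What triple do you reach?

start (1,-2,2) = (f(1,0),f(0,1),f(1,1))
replace slot 3: 2·(1+(-2)) − 2 = -4 → (1,-2,-4)

1,-2,-4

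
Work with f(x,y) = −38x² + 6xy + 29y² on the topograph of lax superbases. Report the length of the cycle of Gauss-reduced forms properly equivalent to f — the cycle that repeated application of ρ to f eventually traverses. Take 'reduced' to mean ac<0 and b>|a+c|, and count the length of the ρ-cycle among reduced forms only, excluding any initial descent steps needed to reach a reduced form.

D = 4444, ⌊√D⌋ = 66
descent: ρ → (29,52,-15)  [lands on river]
river: ρ → (-15,38,50)
river: ρ → (50,62,-3)
river: ρ → (-3,64,29)
ρ-cycle length = 4 (tail of 1 descent step not counted)

4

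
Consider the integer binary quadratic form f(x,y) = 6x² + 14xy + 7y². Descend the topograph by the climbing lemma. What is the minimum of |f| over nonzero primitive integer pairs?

descent: ρ → (7,0,-1)
descent: ρ → (-1,4,3)  [lands on river]
river: ρ → (3,2,-2)
river: ρ → (-2,2,3)
river: ρ → (3,4,-1)
closes: descent 2, river 4
min |a| on river = 1

1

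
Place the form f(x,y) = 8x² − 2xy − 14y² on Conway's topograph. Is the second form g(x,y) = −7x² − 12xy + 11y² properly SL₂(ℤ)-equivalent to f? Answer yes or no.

D₁ = 452, D₂ = 452
river cycle of f (length 14): (8, 14, -8), (-8, 18, 4), (4, 14, -16), (-16, 18, 2), (2, 18, -16), (-16, 14, 4), (4, 18, -8), (-8, 14, 8), (8, 18, -4), (-4, 14, 16), … (4 more)
river cycle of g (length 18): (11, 12, -7), (-7, 16, 7), (7, 12, -11), (-11, 10, 8), (8, 6, -13), (-13, 20, 1), (1, 20, -13), (-13, 6, 8), (8, 10, -11), (-11, 12, 7), … (8 more)
cycles differ ⇒ inequivalent

no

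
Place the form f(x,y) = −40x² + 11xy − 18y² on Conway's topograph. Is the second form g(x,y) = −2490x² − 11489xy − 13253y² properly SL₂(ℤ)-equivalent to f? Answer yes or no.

D₁ = -2759, D₂ = -2759
f is negative-definite; reduce −f:
−f: flip: (40,-11,18)→(18,11,40)
−f: reduced (well bottom): (18,11,40) with a≤c, −a<b≤a
flip sign back: reduced form of f is (-18,-11,-40)
g is negative-definite; reduce −g:
−g: translate: b→1529 (≡11489 mod 4980), so (2490,11489,13253)→(2490,1529,235)
−g: flip: (2490,1529,235)→(235,-1529,2490)
−g: translate: b→-119 (≡-1529 mod 470), so (235,-1529,2490)→(235,-119,18)
−g: flip: (235,-119,18)→(18,119,235)
−g: translate: b→11 (≡119 mod 36), so (18,119,235)→(18,11,40)
−g: reduced (well bottom): (18,11,40) with a≤c, −a<b≤a
flip sign back: reduced form of g is (-18,-11,-40)
reduced forms (-18, -11, -40) vs (-18, -11, -40) ⇒ equivalent

yes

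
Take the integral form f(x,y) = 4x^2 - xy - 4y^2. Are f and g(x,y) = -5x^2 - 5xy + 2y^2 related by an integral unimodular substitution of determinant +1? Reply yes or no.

D₁ = 65, D₂ = 65
river cycle of f (length 6): (-4, 1, 4), (4, 7, -1), (-1, 7, 4), (4, 1, -4), (-4, 7, 1), (1, 7, -4)
river cycle of g (length 6): (2, 5, -5), (-5, 5, 2), (2, 7, -2), (-2, 5, 5), (5, 5, -2), (-2, 7, 2)
cycles differ ⇒ inequivalent

no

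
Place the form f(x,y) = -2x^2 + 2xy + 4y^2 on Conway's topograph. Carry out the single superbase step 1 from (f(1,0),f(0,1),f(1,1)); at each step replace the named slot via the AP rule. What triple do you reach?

start (-2,4,4) = (f(1,0),f(0,1),f(1,1))
replace slot 1: 2·(4+4) − (-2) = 18 → (18,4,4)

18,4,4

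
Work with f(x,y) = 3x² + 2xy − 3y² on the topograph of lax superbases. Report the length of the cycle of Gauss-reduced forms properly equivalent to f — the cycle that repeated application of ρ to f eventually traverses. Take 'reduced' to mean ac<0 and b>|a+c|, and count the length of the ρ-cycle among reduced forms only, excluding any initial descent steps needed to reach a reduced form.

D = 40, ⌊√D⌋ = 6
river: ρ → (-3,4,2)
river: ρ → (2,4,-3)
river: ρ → (-3,2,3)
river: ρ → (3,4,-2)
river: ρ → (-2,4,3)
river: ρ → (3,2,-3)
ρ-cycle length = 6 (tail of 0 descent steps not counted)

6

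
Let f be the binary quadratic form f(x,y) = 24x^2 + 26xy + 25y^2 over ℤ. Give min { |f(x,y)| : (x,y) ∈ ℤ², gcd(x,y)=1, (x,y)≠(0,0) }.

translate: b→-22 (≡26 mod 48), so (24,26,25)→(24,-22,23)
flip: (24,-22,23)→(23,22,24)
reduced (well bottom): (23,22,24) with a≤c, −a<b≤a
well minimum = a = 23

23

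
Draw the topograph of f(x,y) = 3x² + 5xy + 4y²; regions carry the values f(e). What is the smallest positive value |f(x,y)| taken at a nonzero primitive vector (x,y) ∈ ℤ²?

translate: b→-1 (≡5 mod 6), so (3,5,4)→(3,-1,2)
flip: (3,-1,2)→(2,1,3)
reduced (well bottom): (2,1,3) with a≤c, −a<b≤a
well minimum = a = 2

2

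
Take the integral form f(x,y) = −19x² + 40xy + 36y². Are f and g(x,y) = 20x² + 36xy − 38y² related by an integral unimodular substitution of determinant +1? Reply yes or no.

D₁ = 4336, D₂ = 4336
river cycle of f (length 44): (36, 32, -23), (-23, 60, 8), (8, 52, -51), (-51, 50, 9), (9, 58, -27), (-27, 50, 17), (17, 52, -24), (-24, 44, 25), (25, 56, -12), (-12, 64, 5), … (34 more)
river cycle of g (length 24): (-38, 40, 18), (18, 32, -46), (-46, 60, 4), (4, 60, -46), (-46, 32, 18), (18, 40, -38), (-38, 36, 20), (20, 44, -30), (-30, 16, 34), (34, 52, -12), … (14 more)
cycles differ ⇒ inequivalent

no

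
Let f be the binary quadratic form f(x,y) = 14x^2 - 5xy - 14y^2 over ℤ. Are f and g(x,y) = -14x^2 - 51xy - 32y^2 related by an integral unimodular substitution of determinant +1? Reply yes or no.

D₁ = 809, D₂ = 809
river cycle of f (length 54): (-14, 5, 14), (14, 23, -5), (-5, 27, 4), (4, 21, -23), (-23, 25, 2), (2, 27, -10), (-10, 13, 16), (16, 19, -7), (-7, 23, 10), (10, 17, -13), … (44 more)
river cycle of g (length 54): (5, 23, -14), (-14, 5, 14), (14, 23, -5), (-5, 27, 4), (4, 21, -23), (-23, 25, 2), (2, 27, -10), (-10, 13, 16), (16, 19, -7), (-7, 23, 10), … (44 more)
cycles coincide ⇒ equivalent

yes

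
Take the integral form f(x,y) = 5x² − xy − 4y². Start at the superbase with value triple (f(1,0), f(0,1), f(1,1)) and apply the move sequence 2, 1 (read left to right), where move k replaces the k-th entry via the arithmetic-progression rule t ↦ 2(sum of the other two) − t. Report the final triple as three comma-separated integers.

start (5,-4,0) = (f(1,0),f(0,1),f(1,1))
replace slot 2: 2·(5+0) − (-4) = 14 → (5,14,0)
replace slot 1: 2·(14+0) − 5 = 23 → (23,14,0)

23,14,0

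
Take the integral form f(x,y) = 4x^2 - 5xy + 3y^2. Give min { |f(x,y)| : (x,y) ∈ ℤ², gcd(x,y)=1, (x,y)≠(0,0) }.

translate: b→3 (≡-5 mod 8), so (4,-5,3)→(4,3,2)
flip: (4,3,2)→(2,-3,4)
translate: b→1 (≡-3 mod 4), so (2,-3,4)→(2,1,3)
reduced (well bottom): (2,1,3) with a≤c, −a<b≤a
well minimum = a = 2

2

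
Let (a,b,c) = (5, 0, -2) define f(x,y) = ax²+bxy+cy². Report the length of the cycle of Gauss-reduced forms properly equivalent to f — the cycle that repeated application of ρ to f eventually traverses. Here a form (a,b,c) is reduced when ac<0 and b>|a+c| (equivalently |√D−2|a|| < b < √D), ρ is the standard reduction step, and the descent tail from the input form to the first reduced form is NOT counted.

D = 40, ⌊√D⌋ = 6
descent: ρ → (-2,4,3)  [lands on river]
river: ρ → (3,2,-3)
river: ρ → (-3,4,2)
river: ρ → (2,4,-3)
river: ρ → (-3,2,3)
river: ρ → (3,4,-2)
ρ-cycle length = 6 (tail of 1 descent step not counted)

6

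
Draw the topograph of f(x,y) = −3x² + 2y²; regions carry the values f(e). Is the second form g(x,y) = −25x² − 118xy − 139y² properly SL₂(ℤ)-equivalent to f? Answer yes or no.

D₁ = 24, D₂ = 24
river cycle of f (length 2): (2, 4, -1), (-1, 4, 2)
river cycle of g (length 2): (2, 4, -1), (-1, 4, 2)
cycles coincide ⇒ equivalent

yes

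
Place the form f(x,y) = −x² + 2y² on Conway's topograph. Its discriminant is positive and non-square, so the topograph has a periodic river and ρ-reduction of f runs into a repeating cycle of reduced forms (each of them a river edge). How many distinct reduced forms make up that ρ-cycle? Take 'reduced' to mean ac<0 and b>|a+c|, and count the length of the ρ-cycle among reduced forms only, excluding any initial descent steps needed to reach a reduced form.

D = 8, ⌊√D⌋ = 2
descent: ρ → (2,0,-1)
descent: ρ → (-1,2,1)  [lands on river]
river: ρ → (1,2,-1)
ρ-cycle length = 2 (tail of 2 descent steps not counted)

2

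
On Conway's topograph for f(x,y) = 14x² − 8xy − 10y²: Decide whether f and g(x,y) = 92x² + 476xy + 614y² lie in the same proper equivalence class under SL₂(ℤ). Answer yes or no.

D₁ = 624, D₂ = 624
river cycle of f (length 6): (-10, 8, 14), (14, 20, -4), (-4, 20, 14), (14, 8, -10), (-10, 12, 12), (12, 12, -10)
river cycle of g (length 6): (14, 20, -4), (-4, 20, 14), (14, 8, -10), (-10, 12, 12), (12, 12, -10), (-10, 8, 14)
cycles coincide ⇒ equivalent

yes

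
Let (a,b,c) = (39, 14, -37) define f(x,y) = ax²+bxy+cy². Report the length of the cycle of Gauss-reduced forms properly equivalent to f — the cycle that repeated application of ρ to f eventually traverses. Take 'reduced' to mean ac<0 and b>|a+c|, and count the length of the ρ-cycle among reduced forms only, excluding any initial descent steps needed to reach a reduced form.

D = 5968, ⌊√D⌋ = 77
river: ρ → (-37,60,16)
river: ρ → (16,68,-21)
river: ρ → (-21,58,31)
river: ρ → (31,66,-13)
river: ρ → (-13,64,36)
river: ρ → (36,8,-41)
river: ρ → (-41,74,3)
river: ρ → (3,76,-16)
river: ρ → (-16,52,51)
river: ρ → (51,50,-17)
river: ρ → (-17,52,48)
river: ρ → (48,44,-21)
river: ρ → (-21,40,52)
river: ρ → (52,64,-9)
river: ρ → (-9,62,59)
river: ρ → (59,56,-12)
river: ρ → (-12,64,39)
river: ρ → (39,14,-37)
ρ-cycle length = 18 (tail of 0 descent steps not counted)

18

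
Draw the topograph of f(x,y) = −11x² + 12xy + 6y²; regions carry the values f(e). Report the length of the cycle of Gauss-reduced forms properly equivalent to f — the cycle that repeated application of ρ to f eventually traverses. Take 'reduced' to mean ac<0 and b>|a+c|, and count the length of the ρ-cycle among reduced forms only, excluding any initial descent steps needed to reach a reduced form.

D = 408, ⌊√D⌋ = 20
river: ρ → (6,12,-11)
river: ρ → (-11,10,7)
river: ρ → (7,18,-3)
river: ρ → (-3,18,7)
river: ρ → (7,10,-11)
river: ρ → (-11,12,6)
ρ-cycle length = 6 (tail of 0 descent steps not counted)

6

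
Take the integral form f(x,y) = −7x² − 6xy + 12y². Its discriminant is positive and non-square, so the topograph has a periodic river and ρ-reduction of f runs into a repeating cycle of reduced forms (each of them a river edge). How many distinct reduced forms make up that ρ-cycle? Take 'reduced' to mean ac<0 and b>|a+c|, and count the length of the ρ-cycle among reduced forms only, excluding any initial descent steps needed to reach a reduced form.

D = 372, ⌊√D⌋ = 19
descent: ρ → (12,6,-7)  [lands on river]
river: ρ → (-7,8,11)
river: ρ → (11,14,-4)
river: ρ → (-4,18,3)
river: ρ → (3,18,-4)
river: ρ → (-4,14,11)
river: ρ → (11,8,-7)
river: ρ → (-7,6,12)
river: ρ → (12,18,-1)
river: ρ → (-1,18,12)
ρ-cycle length = 10 (tail of 1 descent step not counted)

10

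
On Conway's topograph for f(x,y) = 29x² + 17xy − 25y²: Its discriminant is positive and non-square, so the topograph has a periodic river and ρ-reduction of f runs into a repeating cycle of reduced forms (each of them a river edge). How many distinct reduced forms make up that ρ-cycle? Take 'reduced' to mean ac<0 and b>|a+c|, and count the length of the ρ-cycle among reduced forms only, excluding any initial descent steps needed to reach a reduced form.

D = 3189, ⌊√D⌋ = 56
river: ρ → (-25,33,21)
river: ρ → (21,51,-7)
river: ρ → (-7,47,35)
river: ρ → (35,23,-19)
river: ρ → (-19,53,5)
river: ρ → (5,47,-49)
river: ρ → (-49,51,3)
river: ρ → (3,51,-49)
river: ρ → (-49,47,5)
river: ρ → (5,53,-19)
river: ρ → (-19,23,35)
river: ρ → (35,47,-7)
river: ρ → (-7,51,21)
river: ρ → (21,33,-25)
river: ρ → (-25,17,29)
river: ρ → (29,41,-13)
river: ρ → (-13,37,35)
river: ρ → (35,33,-15)
river: ρ → (-15,27,41)
river: ρ → (41,55,-1)
river: ρ → (-1,55,41)
river: ρ → (41,27,-15)
river: ρ → (-15,33,35)
river: ρ → (35,37,-13)
river: ρ → (-13,41,29)
river: ρ → (29,17,-25)
ρ-cycle length = 26 (tail of 0 descent steps not counted)

26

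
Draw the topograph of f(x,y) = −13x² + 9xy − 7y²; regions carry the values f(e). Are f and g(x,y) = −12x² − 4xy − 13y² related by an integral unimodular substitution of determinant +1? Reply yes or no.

D₁ = -283, D₂ = -608
discriminants differ ⇒ not SL₂(ℤ)-equivalent

no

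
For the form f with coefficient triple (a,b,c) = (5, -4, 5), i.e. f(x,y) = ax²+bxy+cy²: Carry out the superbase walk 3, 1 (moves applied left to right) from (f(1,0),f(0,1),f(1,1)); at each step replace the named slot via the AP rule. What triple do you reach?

start (5,5,6) = (f(1,0),f(0,1),f(1,1))
replace slot 3: 2·(5+5) − 6 = 14 → (5,5,14)
replace slot 1: 2·(5+14) − 5 = 33 → (33,5,14)

33,5,14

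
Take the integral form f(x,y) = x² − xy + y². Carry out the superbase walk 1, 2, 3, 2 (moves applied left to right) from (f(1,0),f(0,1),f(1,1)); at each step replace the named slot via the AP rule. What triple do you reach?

start (1,1,1) = (f(1,0),f(0,1),f(1,1))
replace slot 1: 2·(1+1) − 1 = 3 → (3,1,1)
replace slot 2: 2·(3+1) − 1 = 7 → (3,7,1)
replace slot 3: 2·(3+7) − 1 = 19 → (3,7,19)
replace slot 2: 2·(3+19) − 7 = 37 → (3,37,19)

3,37,19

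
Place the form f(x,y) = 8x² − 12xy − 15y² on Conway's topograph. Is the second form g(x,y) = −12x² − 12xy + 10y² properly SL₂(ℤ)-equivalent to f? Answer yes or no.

D₁ = 624, D₂ = 624
river cycle of f (length 4): (-15, 12, 8), (8, 20, -7), (-7, 22, 5), (5, 18, -15)
river cycle of g (length 6): (10, 12, -12), (-12, 12, 10), (10, 8, -14), (-14, 20, 4), (4, 20, -14), (-14, 8, 10)
cycles differ ⇒ inequivalent

no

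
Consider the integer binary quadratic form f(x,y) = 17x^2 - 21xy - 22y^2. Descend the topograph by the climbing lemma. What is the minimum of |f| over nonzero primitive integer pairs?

descent: ρ → (-22,21,17)  [lands on river]
river: ρ → (17,13,-26)
river: ρ → (-26,39,4)
river: ρ → (4,41,-16)
river: ρ → (-16,23,22)
river: ρ → (22,21,-17)
river: ρ → (-17,13,26)
river: ρ → (26,39,-4)
river: ρ → (-4,41,16)
river: ρ → (16,23,-22)
closes: descent 1, river 10
min |a| on river = 4

4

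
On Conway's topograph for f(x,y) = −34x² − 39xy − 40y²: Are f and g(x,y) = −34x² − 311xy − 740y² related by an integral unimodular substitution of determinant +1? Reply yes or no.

D₁ = -3919, D₂ = -3919
f is negative-definite; reduce −f:
−f: translate: b→-29 (≡39 mod 68), so (34,39,40)→(34,-29,35)
−f: reduced (well bottom): (34,-29,35) with a≤c, −a<b≤a
flip sign back: reduced form of f is (-34,29,-35)
g is negative-definite; reduce −g:
−g: translate: b→-29 (≡311 mod 68), so (34,311,740)→(34,-29,35)
−g: reduced (well bottom): (34,-29,35) with a≤c, −a<b≤a
flip sign back: reduced form of g is (-34,29,-35)
reduced forms (-34, 29, -35) vs (-34, 29, -35) ⇒ equivalent

yes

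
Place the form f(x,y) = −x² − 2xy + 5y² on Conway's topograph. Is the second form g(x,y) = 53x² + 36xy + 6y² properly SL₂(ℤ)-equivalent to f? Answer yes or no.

D₁ = 24, D₂ = 24
river cycle of f (length 2): (-1, 4, 2), (2, 4, -1)
river cycle of g (length 2): (-1, 4, 2), (2, 4, -1)
cycles coincide ⇒ equivalent

yes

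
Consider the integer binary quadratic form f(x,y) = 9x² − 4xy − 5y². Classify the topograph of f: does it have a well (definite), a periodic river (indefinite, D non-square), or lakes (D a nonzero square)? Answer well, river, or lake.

D = b²−4ac = (-4)² − 4·9·(-5) = 196
D = 14² is a perfect square ⇒ form factors over ℤ ⇒ lakes

lake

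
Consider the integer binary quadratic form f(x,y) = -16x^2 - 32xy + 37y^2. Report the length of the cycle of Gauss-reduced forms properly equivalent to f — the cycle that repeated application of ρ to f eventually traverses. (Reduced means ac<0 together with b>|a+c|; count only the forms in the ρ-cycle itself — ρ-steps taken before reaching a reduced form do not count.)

D = 3392, ⌊√D⌋ = 58
descent: ρ → (37,32,-16)  [lands on river]
river: ρ → (-16,32,37)
river: ρ → (37,42,-11)
river: ρ → (-11,46,29)
river: ρ → (29,12,-28)
river: ρ → (-28,44,13)
river: ρ → (13,34,-43)
river: ρ → (-43,52,4)
river: ρ → (4,52,-43)
river: ρ → (-43,34,13)
river: ρ → (13,44,-28)
river: ρ → (-28,12,29)
river: ρ → (29,46,-11)
river: ρ → (-11,42,37)
ρ-cycle length = 14 (tail of 1 descent step not counted)

14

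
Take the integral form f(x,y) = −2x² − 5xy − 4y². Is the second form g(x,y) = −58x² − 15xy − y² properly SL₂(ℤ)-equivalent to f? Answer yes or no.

D₁ = -7, D₂ = -7
f is negative-definite; reduce −f:
−f: translate: b→1 (≡5 mod 4), so (2,5,4)→(2,1,1)
−f: flip: (2,1,1)→(1,-1,2)
−f: translate: b→1 (≡-1 mod 2), so (1,-1,2)→(1,1,2)
−f: reduced (well bottom): (1,1,2) with a≤c, −a<b≤a
flip sign back: reduced form of f is (-1,-1,-2)
g is negative-definite; reduce −g:
−g: flip: (58,15,1)→(1,-15,58)
−g: translate: b→1 (≡-15 mod 2), so (1,-15,58)→(1,1,2)
−g: reduced (well bottom): (1,1,2) with a≤c, −a<b≤a
flip sign back: reduced form of g is (-1,-1,-2)
reduced forms (-1, -1, -2) vs (-1, -1, -2) ⇒ equivalent

yes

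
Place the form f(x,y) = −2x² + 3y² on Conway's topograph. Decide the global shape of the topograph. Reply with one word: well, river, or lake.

D = b²−4ac = 0² − 4·(-2)·3 = 24
D > 0 non-square ⇒ indefinite ⇒ periodic river

river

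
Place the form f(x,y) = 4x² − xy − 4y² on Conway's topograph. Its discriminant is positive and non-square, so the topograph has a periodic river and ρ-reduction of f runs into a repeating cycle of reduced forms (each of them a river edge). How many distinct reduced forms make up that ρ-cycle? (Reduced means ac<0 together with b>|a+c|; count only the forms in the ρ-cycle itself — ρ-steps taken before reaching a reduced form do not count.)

D = 65, ⌊√D⌋ = 8
descent: ρ → (-4,1,4)  [lands on river]
river: ρ → (4,7,-1)
river: ρ → (-1,7,4)
river: ρ → (4,1,-4)
river: ρ → (-4,7,1)
river: ρ → (1,7,-4)
ρ-cycle length = 6 (tail of 1 descent step not counted)

6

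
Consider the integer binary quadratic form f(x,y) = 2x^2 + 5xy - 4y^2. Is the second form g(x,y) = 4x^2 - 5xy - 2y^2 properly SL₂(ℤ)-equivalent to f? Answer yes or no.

D₁ = 57, D₂ = 57
river cycle of f (length 6): (-4, 3, 3), (3, 3, -4), (-4, 5, 2), (2, 7, -1), (-1, 7, 2), (2, 5, -4)
river cycle of g (length 6): (-2, 5, 4), (4, 3, -3), (-3, 3, 4), (4, 5, -2), (-2, 7, 1), (1, 7, -2)
cycles differ ⇒ inequivalent

no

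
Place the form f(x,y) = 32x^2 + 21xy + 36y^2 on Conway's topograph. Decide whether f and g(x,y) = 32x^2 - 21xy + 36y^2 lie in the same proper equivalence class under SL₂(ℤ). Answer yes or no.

D₁ = -4167, D₂ = -4167
f: reduced (well bottom): (32,21,36) with a≤c, −a<b≤a
g: reduced (well bottom): (32,-21,36) with a≤c, −a<b≤a
reduced forms (32, 21, 36) vs (32, -21, 36) ⇒ inequivalent

no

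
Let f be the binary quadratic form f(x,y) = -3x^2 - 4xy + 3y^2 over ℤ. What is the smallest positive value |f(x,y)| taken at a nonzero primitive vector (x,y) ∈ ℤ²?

descent: ρ → (3,4,-3)  [lands on river]
river: ρ → (-3,2,4)
river: ρ → (4,6,-1)
river: ρ → (-1,6,4)
river: ρ → (4,2,-3)
river: ρ → (-3,4,3)
river: ρ → (3,2,-4)
river: ρ → (-4,6,1)
river: ρ → (1,6,-4)
river: ρ → (-4,2,3)
closes: descent 1, river 10
min |a| on river = 1

1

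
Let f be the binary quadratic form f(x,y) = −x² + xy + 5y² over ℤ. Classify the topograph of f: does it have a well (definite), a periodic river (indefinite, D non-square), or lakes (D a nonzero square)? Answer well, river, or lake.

D = b²−4ac = 1² − 4·(-1)·5 = 21
D > 0 non-square ⇒ indefinite ⇒ periodic river

river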